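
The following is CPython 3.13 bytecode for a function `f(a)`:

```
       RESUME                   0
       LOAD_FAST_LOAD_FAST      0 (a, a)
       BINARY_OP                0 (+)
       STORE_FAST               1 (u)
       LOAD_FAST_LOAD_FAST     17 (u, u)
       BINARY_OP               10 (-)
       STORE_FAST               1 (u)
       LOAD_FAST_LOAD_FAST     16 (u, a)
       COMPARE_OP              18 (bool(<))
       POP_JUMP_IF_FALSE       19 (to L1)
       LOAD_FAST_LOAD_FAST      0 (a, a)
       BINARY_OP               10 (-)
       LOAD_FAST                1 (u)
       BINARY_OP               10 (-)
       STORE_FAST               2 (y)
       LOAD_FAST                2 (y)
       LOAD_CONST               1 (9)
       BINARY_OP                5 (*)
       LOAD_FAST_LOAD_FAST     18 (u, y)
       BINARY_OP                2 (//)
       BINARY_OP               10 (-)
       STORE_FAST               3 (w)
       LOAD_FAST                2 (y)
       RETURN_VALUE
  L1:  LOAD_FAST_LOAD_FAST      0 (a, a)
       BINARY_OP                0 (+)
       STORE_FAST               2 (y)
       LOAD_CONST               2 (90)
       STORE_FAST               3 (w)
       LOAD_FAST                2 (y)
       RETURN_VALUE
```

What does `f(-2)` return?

LOAD_FAST_LOAD_FAST a,a → push -2,-2. Stack: [-2, -2]
BINARY_OP + → -2 + -2 = -4. Stack: [-4]
STORE_FAST u → u=-4. Stack: []
LOAD_FAST_LOAD_FAST u,u → push -4,-4. Stack: [-4, -4]
BINARY_OP - → -4 - -4 = 0. Stack: [0]
STORE_FAST u → u=0. Stack: []
LOAD_FAST_LOAD_FAST u,a → push 0,-2. Stack: [0, -2]
COMPARE_OP bool(<) → 0 vs -2 = False. Stack: [False]
POP_JUMP_IF_FALSE → pop False; jump. Stack: []
LOAD_FAST_LOAD_FAST a,a → push -2,-2. Stack: [-2, -2]
BINARY_OP + → -2 + -2 = -4. Stack: [-4]
STORE_FAST y → y=-4. Stack: []
LOAD_CONST → push 90. Stack: [90]
STORE_FAST w → w=90. Stack: []
LOAD_FAST y → push -4. Stack: [-4]
RETURN_VALUE → return -4.

-4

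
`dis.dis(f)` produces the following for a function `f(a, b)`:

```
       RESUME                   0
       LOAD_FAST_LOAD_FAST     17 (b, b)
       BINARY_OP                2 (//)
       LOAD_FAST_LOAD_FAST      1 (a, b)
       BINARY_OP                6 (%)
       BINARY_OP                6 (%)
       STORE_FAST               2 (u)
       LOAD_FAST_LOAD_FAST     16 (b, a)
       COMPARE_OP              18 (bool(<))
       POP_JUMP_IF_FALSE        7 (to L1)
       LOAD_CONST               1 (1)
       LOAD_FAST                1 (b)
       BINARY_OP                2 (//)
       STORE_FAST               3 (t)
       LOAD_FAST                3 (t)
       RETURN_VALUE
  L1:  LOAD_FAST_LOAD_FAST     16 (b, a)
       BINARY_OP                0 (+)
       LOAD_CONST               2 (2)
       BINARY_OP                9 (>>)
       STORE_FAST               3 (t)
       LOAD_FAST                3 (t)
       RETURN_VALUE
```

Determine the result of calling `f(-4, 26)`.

LOAD_FAST_LOAD_FAST b,b → push 26,26. Stack: [26, 26]
BINARY_OP // → 26 // 26 = 1. Stack: [1]
LOAD_FAST_LOAD_FAST a,b → push -4,26. Stack: [1, -4, 26]
BINARY_OP % → -4 % 26 = 22. Stack: [1, 22]
BINARY_OP % → 1 % 22 = 1. Stack: [1]
STORE_FAST u → u=1. Stack: []
LOAD_FAST_LOAD_FAST b,a → push 26,-4. Stack: [26, -4]
COMPARE_OP bool(<) → 26 vs -4 = False. Stack: [False]
POP_JUMP_IF_FALSE → pop False; jump. Stack: []
LOAD_FAST_LOAD_FAST b,a → push 26,-4. Stack: [26, -4]
BINARY_OP + → 26 + -4 = 22. Stack: [22]
LOAD_CONST → push 2. Stack: [22, 2]
BINARY_OP >> → 22 >> 2 = 5. Stack: [5]
STORE_FAST t → t=5. Stack: []
LOAD_FAST t → push 5. Stack: [5]
RETURN_VALUE → return 5.

5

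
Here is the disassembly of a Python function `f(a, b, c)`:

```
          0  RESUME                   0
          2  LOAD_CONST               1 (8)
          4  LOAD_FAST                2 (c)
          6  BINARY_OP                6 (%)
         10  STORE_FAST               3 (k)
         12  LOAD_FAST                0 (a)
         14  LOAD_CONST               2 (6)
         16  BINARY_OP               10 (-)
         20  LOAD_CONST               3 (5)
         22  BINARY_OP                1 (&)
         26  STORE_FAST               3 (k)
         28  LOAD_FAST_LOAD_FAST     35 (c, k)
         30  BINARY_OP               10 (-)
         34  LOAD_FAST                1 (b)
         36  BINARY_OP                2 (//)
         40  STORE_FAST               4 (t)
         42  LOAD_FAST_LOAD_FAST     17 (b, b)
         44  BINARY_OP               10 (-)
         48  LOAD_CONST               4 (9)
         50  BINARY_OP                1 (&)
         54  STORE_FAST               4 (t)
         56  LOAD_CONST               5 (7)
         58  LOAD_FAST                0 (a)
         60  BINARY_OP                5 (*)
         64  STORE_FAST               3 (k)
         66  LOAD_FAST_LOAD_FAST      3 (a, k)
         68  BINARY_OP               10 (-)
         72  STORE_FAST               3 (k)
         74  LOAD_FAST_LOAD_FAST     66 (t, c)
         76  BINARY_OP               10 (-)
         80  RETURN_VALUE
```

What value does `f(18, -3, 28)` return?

LOAD_CONST → push 8. Stack: [8]
LOAD_FAST c → push 28. Stack: [8, 28]
BINARY_OP % → 8 % 28 = 8. Stack: [8]
STORE_FAST k → k=8. Stack: []
LOAD_FAST a → push 18. Stack: [18]
LOAD_CONST → push 6. Stack: [18, 6]
BINARY_OP - → 18 - 6 = 12. Stack: [12]
LOAD_CONST → push 5. Stack: [12, 5]
BINARY_OP & → 12 & 5 = 4. Stack: [4]
STORE_FAST k → k=4. Stack: []
LOAD_FAST_LOAD_FAST c,k → push 28,4. Stack: [28, 4]
BINARY_OP - → 28 - 4 = 24. Stack: [24]
LOAD_FAST b → push -3. Stack: [24, -3]
BINARY_OP // → 24 // -3 = -8. Stack: [-8]
STORE_FAST t → t=-8. Stack: []
LOAD_FAST_LOAD_FAST b,b → push -3,-3. Stack: [-3, -3]
BINARY_OP - → -3 - -3 = 0. Stack: [0]
LOAD_CONST → push 9. Stack: [0, 9]
BINARY_OP & → 0 & 9 = 0. Stack: [0]
STORE_FAST t → t=0. Stack: []
LOAD_CONST → push 7. Stack: [7]
LOAD_FAST a → push 18. Stack: [7, 18]
BINARY_OP * → 7 * 18 = 126. Stack: [126]
STORE_FAST k → k=126. Stack: []
LOAD_FAST_LOAD_FAST a,k → push 18,126. Stack: [18, 126]
BINARY_OP - → 18 - 126 = -108. Stack: [-108]
STORE_FAST k → k=-108. Stack: []
LOAD_FAST_LOAD_FAST t,c → push 0,28. Stack: [0, 28]
BINARY_OP - → 0 - 28 = -28. Stack: [-28]
RETURN_VALUE → return -28.

-28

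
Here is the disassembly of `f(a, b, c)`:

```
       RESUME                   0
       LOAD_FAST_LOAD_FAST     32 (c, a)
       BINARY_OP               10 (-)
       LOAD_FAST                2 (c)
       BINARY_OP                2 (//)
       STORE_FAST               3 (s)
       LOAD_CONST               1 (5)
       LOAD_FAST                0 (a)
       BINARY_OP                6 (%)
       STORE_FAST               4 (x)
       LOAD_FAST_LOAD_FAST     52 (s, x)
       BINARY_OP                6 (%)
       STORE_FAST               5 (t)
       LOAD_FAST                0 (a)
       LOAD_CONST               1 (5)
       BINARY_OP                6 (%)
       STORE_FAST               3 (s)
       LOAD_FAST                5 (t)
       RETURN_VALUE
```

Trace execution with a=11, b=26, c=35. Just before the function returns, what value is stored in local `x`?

LOAD_FAST_LOAD_FAST c,a → push 35,11. Stack: [35, 11]
BINARY_OP - → 35 - 11 = 24. Stack: [24]
LOAD_FAST c → push 35. Stack: [24, 35]
BINARY_OP // → 24 // 35 = 0. Stack: [0]
STORE_FAST s → s=0. Stack: []
LOAD_CONST → push 5. Stack: [5]
LOAD_FAST a → push 11. Stack: [5, 11]
BINARY_OP % → 5 % 11 = 5. Stack: [5]
STORE_FAST x → x=5. Stack: []
LOAD_FAST_LOAD_FAST s,x → push 0,5. Stack: [0, 5]
BINARY_OP % → 0 % 5 = 0. Stack: [0]
STORE_FAST t → t=0. Stack: []
LOAD_FAST a → push 11. Stack: [11]
LOAD_CONST → push 5. Stack: [11, 5]
BINARY_OP % → 11 % 5 = 1. Stack: [1]
STORE_FAST s → s=1. Stack: []
LOAD_FAST t → push 0. Stack: [0]
RETURN_VALUE → return 0.

5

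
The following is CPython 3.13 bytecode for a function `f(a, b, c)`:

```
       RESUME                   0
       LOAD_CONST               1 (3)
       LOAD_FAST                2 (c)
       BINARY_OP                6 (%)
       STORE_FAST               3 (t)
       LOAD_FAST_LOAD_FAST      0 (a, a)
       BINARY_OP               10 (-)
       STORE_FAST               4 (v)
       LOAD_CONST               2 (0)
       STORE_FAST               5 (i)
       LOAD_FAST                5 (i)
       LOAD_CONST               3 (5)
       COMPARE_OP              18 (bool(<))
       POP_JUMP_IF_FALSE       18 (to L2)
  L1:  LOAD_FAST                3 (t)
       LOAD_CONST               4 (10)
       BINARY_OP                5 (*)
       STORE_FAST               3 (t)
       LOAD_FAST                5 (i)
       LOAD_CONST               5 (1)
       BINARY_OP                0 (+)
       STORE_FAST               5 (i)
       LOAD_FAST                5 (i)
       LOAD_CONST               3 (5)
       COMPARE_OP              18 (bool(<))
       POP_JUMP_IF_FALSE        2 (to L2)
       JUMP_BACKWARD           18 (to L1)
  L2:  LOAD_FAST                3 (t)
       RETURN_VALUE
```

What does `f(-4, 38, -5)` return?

-200000

LOAD_CONST → push 3
LOAD_FAST c → push -5
BINARY_OP % → 3 % -5 = -2
STORE_FAST t → t=-2
LOAD_FAST_LOAD_FAST a,a → push -4,-4
BINARY_OP - → -4 - -4 = 0
STORE_FAST v → v=0
LOAD_CONST → push 0
STORE_FAST i → i=0
LOAD_FAST i → push 0
LOAD_CONST → push 5
COMPARE_OP bool(<) → 0 vs 5 = True
POP_JUMP_IF_FALSE → pop True; no jump
LOAD_FAST t → push -2
LOAD_CONST → push 10
BINARY_OP * → -2 * 10 = -20
STORE_FAST t → t=-20
LOAD_FAST i → push 0
LOAD_CONST → push 1
BINARY_OP + → 0 + 1 = 1
STORE_FAST i → i=1
LOAD_FAST i → push 1
LOAD_CONST → push 5
COMPARE_OP bool(<) → 1 vs 5 = True
POP_JUMP_IF_FALSE → pop True; no jump
LOAD_FAST t → push -20
LOAD_CONST → push 10
BINARY_OP * → -20 * 10 = -200
STORE_FAST t → t=-200
LOAD_FAST i → push 1
LOAD_CONST → push 1
BINARY_OP + → 1 + 1 = 2
STORE_FAST i → i=2
LOAD_FAST i → push 2
LOAD_CONST → push 5
COMPARE_OP bool(<) → 2 vs 5 = True
POP_JUMP_IF_FALSE → pop True; no jump
LOAD_FAST t → push -200
LOAD_CONST → push 10
BINARY_OP * → -200 * 10 = -2000
STORE_FAST t → t=-2000
LOAD_FAST i → push 2
LOAD_CONST → push 1
BINARY_OP + → 2 + 1 = 3
STORE_FAST i → i=3
LOAD_FAST i → push 3
LOAD_CONST → push 5
COMPARE_OP bool(<) → 3 vs 5 = True
POP_JUMP_IF_FALSE → pop True; no jump
LOAD_FAST t → push -2000
LOAD_CONST → push 10
BINARY_OP * → -2000 * 10 = -20000
STORE_FAST t → t=-20000
LOAD_FAST i → push 3
LOAD_CONST → push 1
BINARY_OP + → 3 + 1 = 4
STORE_FAST i → i=4
LOAD_FAST i → push 4
LOAD_CONST → push 5
COMPARE_OP bool(<) → 4 vs 5 = True
POP_JUMP_IF_FALSE → pop True; no jump
LOAD_FAST t → push -20000
LOAD_CONST → push 10
BINARY_OP * → -20000 * 10 = -200000
STORE_FAST t → t=-200000
LOAD_FAST i → push 4
LOAD_CONST → push 1
BINARY_OP + → 4 + 1 = 5
STORE_FAST i → i=5
LOAD_FAST i → push 5
LOAD_CONST → push 5
COMPARE_OP bool(<) → 5 vs 5 = False
POP_JUMP_IF_FALSE → pop False; jump
LOAD_FAST t → push -200000
RETURN_VALUE → return -200000.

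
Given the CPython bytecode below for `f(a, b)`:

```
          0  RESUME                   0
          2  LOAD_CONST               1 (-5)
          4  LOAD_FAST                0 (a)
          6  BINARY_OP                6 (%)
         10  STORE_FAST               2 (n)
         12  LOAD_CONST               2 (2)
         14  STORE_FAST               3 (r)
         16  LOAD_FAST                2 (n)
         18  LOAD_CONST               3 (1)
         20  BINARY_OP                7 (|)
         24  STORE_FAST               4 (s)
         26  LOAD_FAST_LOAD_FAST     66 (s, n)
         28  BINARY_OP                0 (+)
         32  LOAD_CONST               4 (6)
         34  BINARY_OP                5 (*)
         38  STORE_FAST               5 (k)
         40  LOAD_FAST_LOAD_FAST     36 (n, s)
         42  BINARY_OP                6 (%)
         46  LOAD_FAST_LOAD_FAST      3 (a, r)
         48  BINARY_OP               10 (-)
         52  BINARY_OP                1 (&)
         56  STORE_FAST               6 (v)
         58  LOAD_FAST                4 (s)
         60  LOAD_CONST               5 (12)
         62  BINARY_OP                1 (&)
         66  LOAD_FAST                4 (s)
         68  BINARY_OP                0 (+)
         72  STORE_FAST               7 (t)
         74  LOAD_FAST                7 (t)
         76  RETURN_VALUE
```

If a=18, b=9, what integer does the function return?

25

LOAD_CONST → push -5. Stack: [-5]
LOAD_FAST a → push 18. Stack: [-5, 18]
BINARY_OP % → -5 % 18 = 13. Stack: [13]
STORE_FAST n → n=13. Stack: []
LOAD_CONST → push 2. Stack: [2]
STORE_FAST r → r=2. Stack: []
LOAD_FAST n → push 13. Stack: [13]
LOAD_CONST → push 1. Stack: [13, 1]
BINARY_OP | → 13 | 1 = 13. Stack: [13]
STORE_FAST s → s=13. Stack: []
LOAD_FAST_LOAD_FAST s,n → push 13,13. Stack: [13, 13]
BINARY_OP + → 13 + 13 = 26. Stack: [26]
LOAD_CONST → push 6. Stack: [26, 6]
BINARY_OP * → 26 * 6 = 156. Stack: [156]
STORE_FAST k → k=156. Stack: []
LOAD_FAST_LOAD_FAST n,s → push 13,13. Stack: [13, 13]
BINARY_OP % → 13 % 13 = 0. Stack: [0]
LOAD_FAST_LOAD_FAST a,r → push 18,2. Stack: [0, 18, 2]
BINARY_OP - → 18 - 2 = 16. Stack: [0, 16]
BINARY_OP & → 0 & 16 = 0. Stack: [0]
STORE_FAST v → v=0. Stack: []
LOAD_FAST s → push 13. Stack: [13]
LOAD_CONST → push 12. Stack: [13, 12]
BINARY_OP & → 13 & 12 = 12. Stack: [12]
LOAD_FAST s → push 13. Stack: [12, 13]
BINARY_OP + → 12 + 13 = 25. Stack: [25]
STORE_FAST t → t=25. Stack: []
LOAD_FAST t → push 25. Stack: [25]
RETURN_VALUE → return 25.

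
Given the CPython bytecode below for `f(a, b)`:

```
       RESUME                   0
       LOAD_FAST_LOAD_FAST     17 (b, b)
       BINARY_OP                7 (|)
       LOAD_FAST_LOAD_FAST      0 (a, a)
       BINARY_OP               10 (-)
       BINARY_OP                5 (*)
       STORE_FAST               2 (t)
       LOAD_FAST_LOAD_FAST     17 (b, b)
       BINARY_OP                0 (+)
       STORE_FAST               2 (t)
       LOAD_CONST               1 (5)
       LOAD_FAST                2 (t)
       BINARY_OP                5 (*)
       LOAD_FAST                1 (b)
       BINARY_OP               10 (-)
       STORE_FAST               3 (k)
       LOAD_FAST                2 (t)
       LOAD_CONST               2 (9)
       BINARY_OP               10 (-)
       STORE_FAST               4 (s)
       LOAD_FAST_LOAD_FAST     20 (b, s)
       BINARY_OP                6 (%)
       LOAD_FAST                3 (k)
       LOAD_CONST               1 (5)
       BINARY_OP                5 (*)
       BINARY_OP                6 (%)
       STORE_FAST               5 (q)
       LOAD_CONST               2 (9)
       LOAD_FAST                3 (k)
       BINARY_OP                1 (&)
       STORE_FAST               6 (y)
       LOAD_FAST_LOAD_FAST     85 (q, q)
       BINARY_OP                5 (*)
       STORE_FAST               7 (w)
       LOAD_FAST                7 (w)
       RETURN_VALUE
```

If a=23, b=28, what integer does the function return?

784

LOAD_FAST_LOAD_FAST b,b → push 28,28. Stack: [28, 28]
BINARY_OP | → 28 | 28 = 28. Stack: [28]
LOAD_FAST_LOAD_FAST a,a → push 23,23. Stack: [28, 23, 23]
BINARY_OP - → 23 - 23 = 0. Stack: [28, 0]
BINARY_OP * → 28 * 0 = 0. Stack: [0]
STORE_FAST t → t=0. Stack: []
LOAD_FAST_LOAD_FAST b,b → push 28,28. Stack: [28, 28]
BINARY_OP + → 28 + 28 = 56. Stack: [56]
STORE_FAST t → t=56. Stack: []
LOAD_CONST → push 5. Stack: [5]
LOAD_FAST t → push 56. Stack: [5, 56]
BINARY_OP * → 5 * 56 = 280. Stack: [280]
LOAD_FAST b → push 28. Stack: [280, 28]
BINARY_OP - → 280 - 28 = 252. Stack: [252]
STORE_FAST k → k=252. Stack: []
LOAD_FAST t → push 56. Stack: [56]
LOAD_CONST → push 9. Stack: [56, 9]
BINARY_OP - → 56 - 9 = 47. Stack: [47]
STORE_FAST s → s=47. Stack: []
LOAD_FAST_LOAD_FAST b,s → push 28,47. Stack: [28, 47]
BINARY_OP % → 28 % 47 = 28. Stack: [28]
LOAD_FAST k → push 252. Stack: [28, 252]
LOAD_CONST → push 5. Stack: [28, 252, 5]
BINARY_OP * → 252 * 5 = 1260. Stack: [28, 1260]
BINARY_OP % → 28 % 1260 = 28. Stack: [28]
STORE_FAST q → q=28. Stack: []
LOAD_CONST → push 9. Stack: [9]
LOAD_FAST k → push 252. Stack: [9, 252]
BINARY_OP & → 9 & 252 = 8. Stack: [8]
STORE_FAST y → y=8. Stack: []
LOAD_FAST_LOAD_FAST q,q → push 28,28. Stack: [28, 28]
BINARY_OP * → 28 * 28 = 784. Stack: [784]
STORE_FAST w → w=784. Stack: []
LOAD_FAST w → push 784. Stack: [784]
RETURN_VALUE → return 784.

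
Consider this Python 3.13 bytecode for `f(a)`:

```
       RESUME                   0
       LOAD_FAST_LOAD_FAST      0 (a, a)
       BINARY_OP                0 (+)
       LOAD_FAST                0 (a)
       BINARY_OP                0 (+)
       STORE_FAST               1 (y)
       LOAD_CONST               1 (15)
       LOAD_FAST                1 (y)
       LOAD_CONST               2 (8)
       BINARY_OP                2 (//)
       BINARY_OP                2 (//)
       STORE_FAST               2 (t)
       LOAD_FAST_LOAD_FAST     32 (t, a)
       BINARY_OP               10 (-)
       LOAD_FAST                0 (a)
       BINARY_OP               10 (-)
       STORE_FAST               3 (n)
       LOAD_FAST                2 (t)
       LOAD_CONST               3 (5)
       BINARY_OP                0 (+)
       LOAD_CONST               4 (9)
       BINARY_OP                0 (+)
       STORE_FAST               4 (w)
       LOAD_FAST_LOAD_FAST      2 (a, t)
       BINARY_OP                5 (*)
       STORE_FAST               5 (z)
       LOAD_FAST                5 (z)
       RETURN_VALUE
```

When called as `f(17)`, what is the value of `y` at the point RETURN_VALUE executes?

51

LOAD_FAST_LOAD_FAST a,a → push 17,17. Stack: [17, 17]
BINARY_OP + → 17 + 17 = 34. Stack: [34]
LOAD_FAST a → push 17. Stack: [34, 17]
BINARY_OP + → 34 + 17 = 51. Stack: [51]
STORE_FAST y → y=51. Stack: []
LOAD_CONST → push 15. Stack: [15]
LOAD_FAST y → push 51. Stack: [15, 51]
LOAD_CONST → push 8. Stack: [15, 51, 8]
BINARY_OP // → 51 // 8 = 6. Stack: [15, 6]
BINARY_OP // → 15 // 6 = 2. Stack: [2]
STORE_FAST t → t=2. Stack: []
LOAD_FAST_LOAD_FAST t,a → push 2,17. Stack: [2, 17]
BINARY_OP - → 2 - 17 = -15. Stack: [-15]
LOAD_FAST a → push 17. Stack: [-15, 17]
BINARY_OP - → -15 - 17 = -32. Stack: [-32]
STORE_FAST n → n=-32. Stack: []
LOAD_FAST t → push 2. Stack: [2]
LOAD_CONST → push 5. Stack: [2, 5]
BINARY_OP + → 2 + 5 = 7. Stack: [7]
LOAD_CONST → push 9. Stack: [7, 9]
BINARY_OP + → 7 + 9 = 16. Stack: [16]
STORE_FAST w → w=16. Stack: []
LOAD_FAST_LOAD_FAST a,t → push 17,2. Stack: [17, 2]
BINARY_OP * → 17 * 2 = 34. Stack: [34]
STORE_FAST z → z=34. Stack: []
LOAD_FAST z → push 34. Stack: [34]
RETURN_VALUE → return 34.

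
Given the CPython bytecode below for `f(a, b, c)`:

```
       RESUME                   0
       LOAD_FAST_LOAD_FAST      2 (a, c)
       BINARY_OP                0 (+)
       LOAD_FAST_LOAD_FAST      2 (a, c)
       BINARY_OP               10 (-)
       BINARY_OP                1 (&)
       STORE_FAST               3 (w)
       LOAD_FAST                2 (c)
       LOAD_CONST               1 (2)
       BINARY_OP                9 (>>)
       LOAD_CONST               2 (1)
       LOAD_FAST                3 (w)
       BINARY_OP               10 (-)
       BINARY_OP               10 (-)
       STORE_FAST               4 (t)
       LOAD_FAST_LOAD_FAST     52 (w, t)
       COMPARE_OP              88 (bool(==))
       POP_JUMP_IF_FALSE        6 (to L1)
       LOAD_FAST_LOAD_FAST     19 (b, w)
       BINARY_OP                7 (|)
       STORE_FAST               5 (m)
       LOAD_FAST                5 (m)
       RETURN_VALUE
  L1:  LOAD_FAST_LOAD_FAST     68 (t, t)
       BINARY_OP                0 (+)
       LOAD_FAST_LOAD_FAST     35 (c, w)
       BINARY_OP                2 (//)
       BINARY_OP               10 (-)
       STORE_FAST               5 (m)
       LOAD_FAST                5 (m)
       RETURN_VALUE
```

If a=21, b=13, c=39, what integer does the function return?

LOAD_FAST_LOAD_FAST a,c → push 21,39. Stack: [21, 39]
BINARY_OP + → 21 + 39 = 60. Stack: [60]
LOAD_FAST_LOAD_FAST a,c → push 21,39. Stack: [60, 21, 39]
BINARY_OP - → 21 - 39 = -18. Stack: [60, -18]
BINARY_OP & → 60 & -18 = 44. Stack: [44]
STORE_FAST w → w=44. Stack: []
LOAD_FAST c → push 39. Stack: [39]
LOAD_CONST → push 2. Stack: [39, 2]
BINARY_OP >> → 39 >> 2 = 9. Stack: [9]
LOAD_CONST → push 1. Stack: [9, 1]
LOAD_FAST w → push 44. Stack: [9, 1, 44]
BINARY_OP - → 1 - 44 = -43. Stack: [9, -43]
BINARY_OP - → 9 - -43 = 52. Stack: [52]
STORE_FAST t → t=52. Stack: []
LOAD_FAST_LOAD_FAST w,t → push 44,52. Stack: [44, 52]
COMPARE_OP bool(==) → 44 vs 52 = False. Stack: [False]
POP_JUMP_IF_FALSE → pop False; jump. Stack: []
LOAD_FAST_LOAD_FAST t,t → push 52,52. Stack: [52, 52]
BINARY_OP + → 52 + 52 = 104. Stack: [104]
LOAD_FAST_LOAD_FAST c,w → push 39,44. Stack: [104, 39, 44]
BINARY_OP // → 39 // 44 = 0. Stack: [104, 0]
BINARY_OP - → 104 - 0 = 104. Stack: [104]
STORE_FAST m → m=104. Stack: []
LOAD_FAST m → push 104. Stack: [104]
RETURN_VALUE → return 104.

104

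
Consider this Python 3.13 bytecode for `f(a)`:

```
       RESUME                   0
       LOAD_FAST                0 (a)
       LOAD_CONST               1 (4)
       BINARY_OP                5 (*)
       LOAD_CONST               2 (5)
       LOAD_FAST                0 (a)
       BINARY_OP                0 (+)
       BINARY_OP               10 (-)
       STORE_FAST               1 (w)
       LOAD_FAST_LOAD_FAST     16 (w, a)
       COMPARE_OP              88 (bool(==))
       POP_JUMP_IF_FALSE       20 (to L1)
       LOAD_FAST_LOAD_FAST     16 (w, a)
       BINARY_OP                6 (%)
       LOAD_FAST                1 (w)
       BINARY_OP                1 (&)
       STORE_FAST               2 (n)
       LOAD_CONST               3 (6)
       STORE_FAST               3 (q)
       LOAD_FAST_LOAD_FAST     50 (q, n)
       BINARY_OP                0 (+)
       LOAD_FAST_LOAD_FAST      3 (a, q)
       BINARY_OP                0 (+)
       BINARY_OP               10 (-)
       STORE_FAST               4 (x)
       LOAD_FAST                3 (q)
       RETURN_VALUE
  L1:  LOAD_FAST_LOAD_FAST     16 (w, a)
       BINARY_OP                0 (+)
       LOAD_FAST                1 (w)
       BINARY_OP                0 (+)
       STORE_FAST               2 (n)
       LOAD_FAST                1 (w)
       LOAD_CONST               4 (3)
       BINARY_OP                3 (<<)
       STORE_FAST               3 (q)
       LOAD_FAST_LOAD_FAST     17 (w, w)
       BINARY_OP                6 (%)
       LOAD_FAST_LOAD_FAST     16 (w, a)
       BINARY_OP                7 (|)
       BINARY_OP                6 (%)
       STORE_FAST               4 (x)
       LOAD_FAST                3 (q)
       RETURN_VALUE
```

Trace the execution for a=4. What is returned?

LOAD_FAST a → push 4. Stack: [4]
LOAD_CONST → push 4. Stack: [4, 4]
BINARY_OP * → 4 * 4 = 16. Stack: [16]
LOAD_CONST → push 5. Stack: [16, 5]
LOAD_FAST a → push 4. Stack: [16, 5, 4]
BINARY_OP + → 5 + 4 = 9. Stack: [16, 9]
BINARY_OP - → 16 - 9 = 7. Stack: [7]
STORE_FAST w → w=7. Stack: []
LOAD_FAST_LOAD_FAST w,a → push 7,4. Stack: [7, 4]
COMPARE_OP bool(==) → 7 vs 4 = False. Stack: [False]
POP_JUMP_IF_FALSE → pop False; jump. Stack: []
LOAD_FAST_LOAD_FAST w,a → push 7,4. Stack: [7, 4]
BINARY_OP + → 7 + 4 = 11. Stack: [11]
LOAD_FAST w → push 7. Stack: [11, 7]
BINARY_OP + → 11 + 7 = 18. Stack: [18]
STORE_FAST n → n=18. Stack: []
LOAD_FAST w → push 7. Stack: [7]
LOAD_CONST → push 3. Stack: [7, 3]
BINARY_OP << → 7 << 3 = 56. Stack: [56]
STORE_FAST q → q=56. Stack: []
LOAD_FAST_LOAD_FAST w,w → push 7,7. Stack: [7, 7]
BINARY_OP % → 7 % 7 = 0. Stack: [0]
LOAD_FAST_LOAD_FAST w,a → push 7,4. Stack: [0, 7, 4]
BINARY_OP | → 7 | 4 = 7. Stack: [0, 7]
BINARY_OP % → 0 % 7 = 0. Stack: [0]
STORE_FAST x → x=0. Stack: []
LOAD_FAST q → push 56. Stack: [56]
RETURN_VALUE → return 56.

56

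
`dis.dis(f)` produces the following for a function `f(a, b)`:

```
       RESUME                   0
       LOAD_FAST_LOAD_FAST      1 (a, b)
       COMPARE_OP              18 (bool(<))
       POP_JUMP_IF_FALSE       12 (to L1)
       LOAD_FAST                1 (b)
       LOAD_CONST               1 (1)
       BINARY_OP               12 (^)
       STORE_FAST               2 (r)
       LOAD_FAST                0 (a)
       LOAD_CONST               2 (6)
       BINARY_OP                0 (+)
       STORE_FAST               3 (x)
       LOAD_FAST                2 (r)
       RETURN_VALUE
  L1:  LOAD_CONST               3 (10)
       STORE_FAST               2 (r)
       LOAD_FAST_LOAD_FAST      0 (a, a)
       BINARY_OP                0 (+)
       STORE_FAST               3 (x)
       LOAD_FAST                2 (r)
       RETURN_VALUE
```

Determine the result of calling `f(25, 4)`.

10

LOAD_FAST_LOAD_FAST a,b → push 25,4. Stack: [25, 4]
COMPARE_OP bool(<) → 25 vs 4 = False. Stack: [False]
POP_JUMP_IF_FALSE → pop False; jump. Stack: []
LOAD_CONST → push 10. Stack: [10]
STORE_FAST r → r=10. Stack: []
LOAD_FAST_LOAD_FAST a,a → push 25,25. Stack: [25, 25]
BINARY_OP + → 25 + 25 = 50. Stack: [50]
STORE_FAST x → x=50. Stack: []
LOAD_FAST r → push 10. Stack: [10]
RETURN_VALUE → return 10.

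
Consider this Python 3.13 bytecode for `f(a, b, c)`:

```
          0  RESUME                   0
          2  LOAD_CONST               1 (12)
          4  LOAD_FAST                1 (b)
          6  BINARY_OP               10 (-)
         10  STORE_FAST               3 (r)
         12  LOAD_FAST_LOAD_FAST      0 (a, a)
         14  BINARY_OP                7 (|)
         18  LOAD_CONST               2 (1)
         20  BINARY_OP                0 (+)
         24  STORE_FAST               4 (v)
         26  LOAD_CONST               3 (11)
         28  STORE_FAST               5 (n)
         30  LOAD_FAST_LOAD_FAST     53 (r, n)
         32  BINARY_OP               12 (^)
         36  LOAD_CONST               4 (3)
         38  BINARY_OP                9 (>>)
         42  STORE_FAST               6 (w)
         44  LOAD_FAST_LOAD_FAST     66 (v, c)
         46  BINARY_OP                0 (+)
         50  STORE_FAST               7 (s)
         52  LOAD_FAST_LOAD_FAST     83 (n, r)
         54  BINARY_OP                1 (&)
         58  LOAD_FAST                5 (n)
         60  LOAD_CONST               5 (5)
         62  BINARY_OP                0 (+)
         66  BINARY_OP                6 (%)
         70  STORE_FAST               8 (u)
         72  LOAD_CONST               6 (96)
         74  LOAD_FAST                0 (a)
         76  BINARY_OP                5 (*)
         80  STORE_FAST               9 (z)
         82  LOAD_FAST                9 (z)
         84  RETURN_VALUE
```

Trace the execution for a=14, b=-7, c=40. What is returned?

1344

LOAD_CONST → push 12. Stack: [12]
LOAD_FAST b → push -7. Stack: [12, -7]
BINARY_OP - → 12 - -7 = 19. Stack: [19]
STORE_FAST r → r=19. Stack: []
LOAD_FAST_LOAD_FAST a,a → push 14,14. Stack: [14, 14]
BINARY_OP | → 14 | 14 = 14. Stack: [14]
LOAD_CONST → push 1. Stack: [14, 1]
BINARY_OP + → 14 + 1 = 15. Stack: [15]
STORE_FAST v → v=15. Stack: []
LOAD_CONST → push 11. Stack: [11]
STORE_FAST n → n=11. Stack: []
LOAD_FAST_LOAD_FAST r,n → push 19,11. Stack: [19, 11]
BINARY_OP ^ → 19 ^ 11 = 24. Stack: [24]
LOAD_CONST → push 3. Stack: [24, 3]
BINARY_OP >> → 24 >> 3 = 3. Stack: [3]
STORE_FAST w → w=3. Stack: []
LOAD_FAST_LOAD_FAST v,c → push 15,40. Stack: [15, 40]
BINARY_OP + → 15 + 40 = 55. Stack: [55]
STORE_FAST s → s=55. Stack: []
LOAD_FAST_LOAD_FAST n,r → push 11,19. Stack: [11, 19]
BINARY_OP & → 11 & 19 = 3. Stack: [3]
LOAD_FAST n → push 11. Stack: [3, 11]
LOAD_CONST → push 5. Stack: [3, 11, 5]
BINARY_OP + → 11 + 5 = 16. Stack: [3, 16]
BINARY_OP % → 3 % 16 = 3. Stack: [3]
STORE_FAST u → u=3. Stack: []
LOAD_CONST → push 96. Stack: [96]
LOAD_FAST a → push 14. Stack: [96, 14]
BINARY_OP * → 96 * 14 = 1344. Stack: [1344]
STORE_FAST z → z=1344. Stack: []
LOAD_FAST z → push 1344. Stack: [1344]
RETURN_VALUE → return 1344.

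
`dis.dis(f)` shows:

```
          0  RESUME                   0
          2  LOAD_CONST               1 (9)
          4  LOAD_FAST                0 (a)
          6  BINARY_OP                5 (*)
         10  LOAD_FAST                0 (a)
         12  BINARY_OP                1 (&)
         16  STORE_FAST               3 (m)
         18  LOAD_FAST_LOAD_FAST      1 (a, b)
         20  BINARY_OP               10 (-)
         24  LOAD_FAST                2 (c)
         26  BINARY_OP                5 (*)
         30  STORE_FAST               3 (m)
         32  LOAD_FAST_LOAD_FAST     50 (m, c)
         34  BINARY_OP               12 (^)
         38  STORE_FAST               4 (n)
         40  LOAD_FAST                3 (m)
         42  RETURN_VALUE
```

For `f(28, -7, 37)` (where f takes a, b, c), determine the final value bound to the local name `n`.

LOAD_CONST → push 9. Stack: [9]
LOAD_FAST a → push 28. Stack: [9, 28]
BINARY_OP * → 9 * 28 = 252. Stack: [252]
LOAD_FAST a → push 28. Stack: [252, 28]
BINARY_OP & → 252 & 28 = 28. Stack: [28]
STORE_FAST m → m=28. Stack: []
LOAD_FAST_LOAD_FAST a,b → push 28,-7. Stack: [28, -7]
BINARY_OP - → 28 - -7 = 35. Stack: [35]
LOAD_FAST c → push 37. Stack: [35, 37]
BINARY_OP * → 35 * 37 = 1295. Stack: [1295]
STORE_FAST m → m=1295. Stack: []
LOAD_FAST_LOAD_FAST m,c → push 1295,37. Stack: [1295, 37]
BINARY_OP ^ → 1295 ^ 37 = 1322. Stack: [1322]
STORE_FAST n → n=1322. Stack: []
LOAD_FAST m → push 1295. Stack: [1295]
RETURN_VALUE → return 1295.

1322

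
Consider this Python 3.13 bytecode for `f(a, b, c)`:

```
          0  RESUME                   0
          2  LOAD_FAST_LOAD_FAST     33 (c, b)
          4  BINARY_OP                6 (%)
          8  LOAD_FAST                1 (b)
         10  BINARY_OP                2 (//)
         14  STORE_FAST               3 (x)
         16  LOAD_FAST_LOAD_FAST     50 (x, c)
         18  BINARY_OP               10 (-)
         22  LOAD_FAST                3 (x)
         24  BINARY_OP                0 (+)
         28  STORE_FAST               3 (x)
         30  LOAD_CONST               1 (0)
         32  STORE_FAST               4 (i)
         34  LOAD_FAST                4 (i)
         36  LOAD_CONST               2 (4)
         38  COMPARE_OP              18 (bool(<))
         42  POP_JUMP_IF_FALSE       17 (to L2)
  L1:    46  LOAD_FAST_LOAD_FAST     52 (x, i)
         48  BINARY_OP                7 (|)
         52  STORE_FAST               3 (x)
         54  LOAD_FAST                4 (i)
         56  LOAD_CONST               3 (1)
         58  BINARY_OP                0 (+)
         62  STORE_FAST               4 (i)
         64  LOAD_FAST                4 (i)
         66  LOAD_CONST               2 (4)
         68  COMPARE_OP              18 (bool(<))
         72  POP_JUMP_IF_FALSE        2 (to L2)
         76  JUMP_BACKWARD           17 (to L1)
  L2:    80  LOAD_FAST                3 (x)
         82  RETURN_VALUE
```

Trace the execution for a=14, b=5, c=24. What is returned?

-21

LOAD_FAST_LOAD_FAST c,b → push 24,5. Stack: [24, 5]
BINARY_OP % → 24 % 5 = 4. Stack: [4]
LOAD_FAST b → push 5. Stack: [4, 5]
BINARY_OP // → 4 // 5 = 0. Stack: [0]
STORE_FAST x → x=0. Stack: []
LOAD_FAST_LOAD_FAST x,c → push 0,24. Stack: [0, 24]
BINARY_OP - → 0 - 24 = -24. Stack: [-24]
LOAD_FAST x → push 0. Stack: [-24, 0]
BINARY_OP + → -24 + 0 = -24. Stack: [-24]
STORE_FAST x → x=-24. Stack: []
LOAD_CONST → push 0. Stack: [0]
STORE_FAST i → i=0. Stack: []
LOAD_FAST i → push 0. Stack: [0]
LOAD_CONST → push 4. Stack: [0, 4]
COMPARE_OP bool(<) → 0 vs 4 = True. Stack: [True]
POP_JUMP_IF_FALSE → pop True; no jump. Stack: []
LOAD_FAST_LOAD_FAST x,i → push -24,0. Stack: [-24, 0]
BINARY_OP | → -24 | 0 = -24. Stack: [-24]
STORE_FAST x → x=-24. Stack: []
LOAD_FAST i → push 0. Stack: [0]
LOAD_CONST → push 1. Stack: [0, 1]
BINARY_OP + → 0 + 1 = 1. Stack: [1]
STORE_FAST i → i=1. Stack: []
LOAD_FAST i → push 1. Stack: [1]
LOAD_CONST → push 4. Stack: [1, 4]
COMPARE_OP bool(<) → 1 vs 4 = True. Stack: [True]
POP_JUMP_IF_FALSE → pop True; no jump. Stack: []
LOAD_FAST_LOAD_FAST x,i → push -24,1. Stack: [-24, 1]
BINARY_OP | → -24 | 1 = -23. Stack: [-23]
STORE_FAST x → x=-23. Stack: []
LOAD_FAST i → push 1. Stack: [1]
LOAD_CONST → push 1. Stack: [1, 1]
BINARY_OP + → 1 + 1 = 2. Stack: [2]
STORE_FAST i → i=2. Stack: []
LOAD_FAST i → push 2. Stack: [2]
LOAD_CONST → push 4. Stack: [2, 4]
COMPARE_OP bool(<) → 2 vs 4 = True. Stack: [True]
POP_JUMP_IF_FALSE → pop True; no jump. Stack: []
LOAD_FAST_LOAD_FAST x,i → push -23,2. Stack: [-23, 2]
BINARY_OP | → -23 | 2 = -21. Stack: [-21]
STORE_FAST x → x=-21. Stack: []
LOAD_FAST i → push 2. Stack: [2]
LOAD_CONST → push 1. Stack: [2, 1]
BINARY_OP + → 2 + 1 = 3. Stack: [3]
STORE_FAST i → i=3. Stack: []
LOAD_FAST i → push 3. Stack: [3]
LOAD_CONST → push 4. Stack: [3, 4]
COMPARE_OP bool(<) → 3 vs 4 = True. Stack: [True]
POP_JUMP_IF_FALSE → pop True; no jump. Stack: []
LOAD_FAST_LOAD_FAST x,i → push -21,3. Stack: [-21, 3]
BINARY_OP | → -21 | 3 = -21. Stack: [-21]
STORE_FAST x → x=-21. Stack: []
LOAD_FAST i → push 3. Stack: [3]
LOAD_CONST → push 1. Stack: [3, 1]
BINARY_OP + → 3 + 1 = 4. Stack: [4]
STORE_FAST i → i=4. Stack: []
LOAD_FAST i → push 4. Stack: [4]
LOAD_CONST → push 4. Stack: [4, 4]
COMPARE_OP bool(<) → 4 vs 4 = False. Stack: [False]
POP_JUMP_IF_FALSE → pop False; jump. Stack: []
LOAD_FAST x → push -21. Stack: [-21]
RETURN_VALUE → return -21.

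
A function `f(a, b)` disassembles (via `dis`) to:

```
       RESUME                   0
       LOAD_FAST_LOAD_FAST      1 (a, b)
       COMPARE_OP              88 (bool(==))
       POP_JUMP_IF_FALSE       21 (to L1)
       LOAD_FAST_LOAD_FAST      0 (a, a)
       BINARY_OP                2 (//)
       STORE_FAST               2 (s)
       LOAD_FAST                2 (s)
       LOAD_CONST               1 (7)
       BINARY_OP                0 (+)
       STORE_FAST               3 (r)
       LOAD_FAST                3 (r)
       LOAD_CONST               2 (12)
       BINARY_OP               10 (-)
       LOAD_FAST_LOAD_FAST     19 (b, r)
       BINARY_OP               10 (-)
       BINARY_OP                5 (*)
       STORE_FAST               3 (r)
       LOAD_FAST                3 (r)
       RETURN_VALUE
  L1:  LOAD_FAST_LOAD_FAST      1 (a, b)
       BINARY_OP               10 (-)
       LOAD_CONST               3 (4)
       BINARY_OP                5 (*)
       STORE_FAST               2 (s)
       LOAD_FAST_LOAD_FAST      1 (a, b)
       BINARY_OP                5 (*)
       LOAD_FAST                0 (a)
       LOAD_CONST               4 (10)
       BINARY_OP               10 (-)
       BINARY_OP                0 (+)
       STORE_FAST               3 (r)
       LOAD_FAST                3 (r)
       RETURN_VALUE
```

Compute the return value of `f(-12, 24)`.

LOAD_FAST_LOAD_FAST a,b → push -12,24. Stack: [-12, 24]
COMPARE_OP bool(==) → -12 vs 24 = False. Stack: [False]
POP_JUMP_IF_FALSE → pop False; jump. Stack: []
LOAD_FAST_LOAD_FAST a,b → push -12,24. Stack: [-12, 24]
BINARY_OP - → -12 - 24 = -36. Stack: [-36]
LOAD_CONST → push 4. Stack: [-36, 4]
BINARY_OP * → -36 * 4 = -144. Stack: [-144]
STORE_FAST s → s=-144. Stack: []
LOAD_FAST_LOAD_FAST a,b → push -12,24. Stack: [-12, 24]
BINARY_OP * → -12 * 24 = -288. Stack: [-288]
LOAD_FAST a → push -12. Stack: [-288, -12]
LOAD_CONST → push 10. Stack: [-288, -12, 10]
BINARY_OP - → -12 - 10 = -22. Stack: [-288, -22]
BINARY_OP + → -288 + -22 = -310. Stack: [-310]
STORE_FAST r → r=-310. Stack: []
LOAD_FAST r → push -310. Stack: [-310]
RETURN_VALUE → return -310.

-310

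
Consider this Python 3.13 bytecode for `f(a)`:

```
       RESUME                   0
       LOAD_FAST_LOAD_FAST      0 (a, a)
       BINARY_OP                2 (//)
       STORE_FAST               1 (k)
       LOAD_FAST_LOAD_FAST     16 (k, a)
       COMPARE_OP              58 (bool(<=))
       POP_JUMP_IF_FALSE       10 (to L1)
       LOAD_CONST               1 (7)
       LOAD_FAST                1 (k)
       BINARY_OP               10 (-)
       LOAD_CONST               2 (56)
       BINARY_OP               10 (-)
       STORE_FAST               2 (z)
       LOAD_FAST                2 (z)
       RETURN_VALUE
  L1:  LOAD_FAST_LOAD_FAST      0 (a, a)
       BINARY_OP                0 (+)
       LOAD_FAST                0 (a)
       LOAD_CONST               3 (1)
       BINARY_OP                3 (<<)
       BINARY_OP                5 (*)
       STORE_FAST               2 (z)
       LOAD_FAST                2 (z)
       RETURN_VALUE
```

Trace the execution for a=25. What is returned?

LOAD_FAST_LOAD_FAST a,a → push 25,25. Stack: [25, 25]
BINARY_OP // → 25 // 25 = 1. Stack: [1]
STORE_FAST k → k=1. Stack: []
LOAD_FAST_LOAD_FAST k,a → push 1,25. Stack: [1, 25]
COMPARE_OP bool(<=) → 1 vs 25 = True. Stack: [True]
POP_JUMP_IF_FALSE → pop True; no jump. Stack: []
LOAD_CONST → push 7. Stack: [7]
LOAD_FAST k → push 1. Stack: [7, 1]
BINARY_OP - → 7 - 1 = 6. Stack: [6]
LOAD_CONST → push 56. Stack: [6, 56]
BINARY_OP - → 6 - 56 = -50. Stack: [-50]
STORE_FAST z → z=-50. Stack: []
LOAD_FAST z → push -50. Stack: [-50]
RETURN_VALUE → return -50.

-50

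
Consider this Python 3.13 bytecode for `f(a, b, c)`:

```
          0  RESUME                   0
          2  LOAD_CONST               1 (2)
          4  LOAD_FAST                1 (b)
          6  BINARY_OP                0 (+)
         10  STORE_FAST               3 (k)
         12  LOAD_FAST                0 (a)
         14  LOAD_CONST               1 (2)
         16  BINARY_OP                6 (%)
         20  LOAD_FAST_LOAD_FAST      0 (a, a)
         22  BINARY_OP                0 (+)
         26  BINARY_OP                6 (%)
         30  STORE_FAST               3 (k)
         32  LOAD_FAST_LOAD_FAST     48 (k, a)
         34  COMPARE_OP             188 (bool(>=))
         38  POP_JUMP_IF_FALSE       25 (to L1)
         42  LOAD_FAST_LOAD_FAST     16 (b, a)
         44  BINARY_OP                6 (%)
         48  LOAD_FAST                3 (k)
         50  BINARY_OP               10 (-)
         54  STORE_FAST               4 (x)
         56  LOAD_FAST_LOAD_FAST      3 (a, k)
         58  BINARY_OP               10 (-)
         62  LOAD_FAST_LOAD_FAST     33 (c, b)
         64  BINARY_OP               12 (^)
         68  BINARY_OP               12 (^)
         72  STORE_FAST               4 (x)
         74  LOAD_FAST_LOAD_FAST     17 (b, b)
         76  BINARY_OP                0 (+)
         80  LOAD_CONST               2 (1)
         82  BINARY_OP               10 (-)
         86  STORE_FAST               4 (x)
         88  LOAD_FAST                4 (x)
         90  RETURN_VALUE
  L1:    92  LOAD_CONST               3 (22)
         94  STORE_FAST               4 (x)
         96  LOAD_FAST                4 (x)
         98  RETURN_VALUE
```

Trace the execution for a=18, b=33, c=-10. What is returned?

22

LOAD_CONST → push 2. Stack: [2]
LOAD_FAST b → push 33. Stack: [2, 33]
BINARY_OP + → 2 + 33 = 35. Stack: [35]
STORE_FAST k → k=35. Stack: []
LOAD_FAST a → push 18. Stack: [18]
LOAD_CONST → push 2. Stack: [18, 2]
BINARY_OP % → 18 % 2 = 0. Stack: [0]
LOAD_FAST_LOAD_FAST a,a → push 18,18. Stack: [0, 18, 18]
BINARY_OP + → 18 + 18 = 36. Stack: [0, 36]
BINARY_OP % → 0 % 36 = 0. Stack: [0]
STORE_FAST k → k=0. Stack: []
LOAD_FAST_LOAD_FAST k,a → push 0,18. Stack: [0, 18]
COMPARE_OP bool(>=) → 0 vs 18 = False. Stack: [False]
POP_JUMP_IF_FALSE → pop False; jump. Stack: []
LOAD_CONST → push 22. Stack: [22]
STORE_FAST x → x=22. Stack: []
LOAD_FAST x → push 22. Stack: [22]
RETURN_VALUE → return 22.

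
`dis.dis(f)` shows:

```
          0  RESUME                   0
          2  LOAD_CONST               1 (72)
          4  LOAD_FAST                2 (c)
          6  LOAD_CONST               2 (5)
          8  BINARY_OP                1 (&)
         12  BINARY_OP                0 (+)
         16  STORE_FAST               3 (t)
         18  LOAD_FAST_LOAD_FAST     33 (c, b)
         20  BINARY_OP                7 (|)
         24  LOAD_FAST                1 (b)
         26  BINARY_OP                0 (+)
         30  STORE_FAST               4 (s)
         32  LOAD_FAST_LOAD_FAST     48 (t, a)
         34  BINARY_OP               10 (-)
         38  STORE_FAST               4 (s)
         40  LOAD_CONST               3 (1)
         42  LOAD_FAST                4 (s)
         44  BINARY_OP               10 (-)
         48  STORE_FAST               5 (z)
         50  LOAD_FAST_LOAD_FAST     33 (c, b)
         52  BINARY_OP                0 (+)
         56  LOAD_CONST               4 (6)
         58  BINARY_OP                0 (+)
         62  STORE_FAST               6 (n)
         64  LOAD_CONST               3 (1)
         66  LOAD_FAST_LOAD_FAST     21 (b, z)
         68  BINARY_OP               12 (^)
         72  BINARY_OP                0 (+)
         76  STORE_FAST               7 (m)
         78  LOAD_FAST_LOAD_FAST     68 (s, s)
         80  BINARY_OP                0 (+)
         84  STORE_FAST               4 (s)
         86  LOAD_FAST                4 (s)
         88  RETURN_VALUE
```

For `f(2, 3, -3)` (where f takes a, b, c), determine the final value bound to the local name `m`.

LOAD_CONST → push 72. Stack: [72]
LOAD_FAST c → push -3. Stack: [72, -3]
LOAD_CONST → push 5. Stack: [72, -3, 5]
BINARY_OP & → -3 & 5 = 5. Stack: [72, 5]
BINARY_OP + → 72 + 5 = 77. Stack: [77]
STORE_FAST t → t=77. Stack: []
LOAD_FAST_LOAD_FAST c,b → push -3,3. Stack: [-3, 3]
BINARY_OP | → -3 | 3 = -1. Stack: [-1]
LOAD_FAST b → push 3. Stack: [-1, 3]
BINARY_OP + → -1 + 3 = 2. Stack: [2]
STORE_FAST s → s=2. Stack: []
LOAD_FAST_LOAD_FAST t,a → push 77,2. Stack: [77, 2]
BINARY_OP - → 77 - 2 = 75. Stack: [75]
STORE_FAST s → s=75. Stack: []
LOAD_CONST → push 1. Stack: [1]
LOAD_FAST s → push 75. Stack: [1, 75]
BINARY_OP - → 1 - 75 = -74. Stack: [-74]
STORE_FAST z → z=-74. Stack: []
LOAD_FAST_LOAD_FAST c,b → push -3,3. Stack: [-3, 3]
BINARY_OP + → -3 + 3 = 0. Stack: [0]
LOAD_CONST → push 6. Stack: [0, 6]
BINARY_OP + → 0 + 6 = 6. Stack: [6]
STORE_FAST n → n=6. Stack: []
LOAD_CONST → push 1. Stack: [1]
LOAD_FAST_LOAD_FAST b,z → push 3,-74. Stack: [1, 3, -74]
BINARY_OP ^ → 3 ^ -74 = -75. Stack: [1, -75]
BINARY_OP + → 1 + -75 = -74. Stack: [-74]
STORE_FAST m → m=-74. Stack: []
LOAD_FAST_LOAD_FAST s,s → push 75,75. Stack: [75, 75]
BINARY_OP + → 75 + 75 = 150. Stack: [150]
STORE_FAST s → s=150. Stack: []
LOAD_FAST s → push 150. Stack: [150]
RETURN_VALUE → return 150.

-74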